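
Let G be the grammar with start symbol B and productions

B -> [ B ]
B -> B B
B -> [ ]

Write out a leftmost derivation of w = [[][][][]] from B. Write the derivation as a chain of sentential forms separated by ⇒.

B⇒[B]⇒[BB]⇒[BBB]⇒[BBBB]⇒[[]BBB]⇒[[][]BB]⇒[[][][]B]⇒[[][][][]]

B ⇒ [B]   [B -> [ B ]]
[B] ⇒ [BB]   [B -> B B]
[BB] ⇒ [BBB]   [B -> B B]
[BBB] ⇒ [BBBB]   [B -> B B]
[BBBB] ⇒ [[]BBB]   [B -> [ ]]
[[]BBB] ⇒ [[][]BB]   [B -> [ ]]
[[][]BB] ⇒ [[][][]B]   [B -> [ ]]
[[][][]B] ⇒ [[][][][]]   [B -> [ ]]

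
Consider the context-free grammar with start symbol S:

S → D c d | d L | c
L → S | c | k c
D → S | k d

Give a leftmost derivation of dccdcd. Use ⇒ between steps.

S ⇒ Dcd ⇒ Scd ⇒ dLcd ⇒ dScd ⇒ dDcdcd ⇒ dScdcd ⇒ dccdcd

S ⇒ Dcd   [S → D c d]
Dcd ⇒ Scd   [D → S]
Scd ⇒ dLcd   [S → d L]
dLcd ⇒ dScd   [L → S]
dScd ⇒ dDcdcd   [S → D c d]
dDcdcd ⇒ dScdcd   [D → S]
dScdcd ⇒ dccdcd   [S → c]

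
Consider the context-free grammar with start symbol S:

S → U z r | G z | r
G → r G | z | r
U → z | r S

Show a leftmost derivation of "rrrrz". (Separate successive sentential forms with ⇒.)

S ⇒ Gz   [S → G z]
Gz ⇒ rGz   [G → r G]
rGz ⇒ rrGz   [G → r G]
rrGz ⇒ rrrGz   [G → r G]
rrrGz ⇒ rrrrz   [G → r]

S ⇒ Gz ⇒ rGz ⇒ rrGz ⇒ rrrGz ⇒ rrrrz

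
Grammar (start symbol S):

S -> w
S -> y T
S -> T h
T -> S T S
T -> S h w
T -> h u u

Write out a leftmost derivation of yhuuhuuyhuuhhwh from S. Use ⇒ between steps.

S ⇒ Th   [S -> T h]
Th ⇒ Shwh   [T -> S h w]
Shwh ⇒ Thhwh   [S -> T h]
Thhwh ⇒ STShhwh   [T -> S T S]
STShhwh ⇒ yTTShhwh   [S -> y T]
yTTShhwh ⇒ yhuuTShhwh   [T -> h u u]
yhuuTShhwh ⇒ yhuuhuuShhwh   [T -> h u u]
yhuuhuuShhwh ⇒ yhuuhuuyThhwh   [S -> y T]
yhuuhuuyThhwh ⇒ yhuuhuuyhuuhhwh   [T -> h u u]

S ⇒ Th ⇒ Shwh ⇒ Thhwh ⇒ STShhwh ⇒ yTTShhwh ⇒ yhuuTShhwh ⇒ yhuuhuuShhwh ⇒ yhuuhuuyThhwh ⇒ yhuuhuuyhuuhhwh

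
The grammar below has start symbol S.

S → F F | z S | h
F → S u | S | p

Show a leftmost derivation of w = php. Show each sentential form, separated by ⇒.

S⇒FF⇒SF⇒FFF⇒pFF⇒pSF⇒phF⇒php

S ⇒ FF   [S → F F]
FF ⇒ SF   [F → S]
SF ⇒ FFF   [S → F F]
FFF ⇒ pFF   [F → p]
pFF ⇒ pSF   [F → S]
pSF ⇒ phF   [S → h]
phF ⇒ php   [F → p]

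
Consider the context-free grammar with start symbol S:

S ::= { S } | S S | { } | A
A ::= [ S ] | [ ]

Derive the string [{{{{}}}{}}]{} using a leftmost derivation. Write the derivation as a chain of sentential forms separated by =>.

S=>SS=>AS=>[S]S=>[{S}]S=>[{SS}]S=>[{{S}S}]S=>[{{{S}}S}]S=>[{{{{}}}S}]S=>[{{{{}}}{}}]S=>[{{{{}}}{}}]{}

S => SS   [S ::= S S]
SS => AS   [S ::= A]
AS => [S]S   [A ::= [ S ]]
[S]S => [{S}]S   [S ::= { S }]
[{S}]S => [{SS}]S   [S ::= S S]
[{SS}]S => [{{S}S}]S   [S ::= { S }]
[{{S}S}]S => [{{{S}}S}]S   [S ::= { S }]
[{{{S}}S}]S => [{{{{}}}S}]S   [S ::= { }]
[{{{{}}}S}]S => [{{{{}}}{}}]S   [S ::= { }]
[{{{{}}}{}}]S => [{{{{}}}{}}]{}   [S ::= { }]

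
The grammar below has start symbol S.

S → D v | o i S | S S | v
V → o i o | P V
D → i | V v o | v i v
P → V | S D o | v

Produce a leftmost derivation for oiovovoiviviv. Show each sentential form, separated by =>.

S => SS => DvS => VvovS => oiovovS => oiovovoiS => oiovovoiSS => oiovovoiSSS => oiovovoivSS => oiovovoivDvS => oiovovoivivS => oiovovoivivDv => oiovovoiviviv

S => SS   [S → S S]
SS => DvS   [S → D v]
DvS => VvovS   [D → V v o]
VvovS => oiovovS   [V → o i o]
oiovovS => oiovovoiS   [S → o i S]
oiovovoiS => oiovovoiSS   [S → S S]
oiovovoiSS => oiovovoiSSS   [S → S S]
oiovovoiSSS => oiovovoivSS   [S → v]
oiovovoivSS => oiovovoivDvS   [S → D v]
oiovovoivDvS => oiovovoivivS   [D → i]
oiovovoivivS => oiovovoivivDv   [S → D v]
oiovovoivivDv => oiovovoiviviv   [D → i]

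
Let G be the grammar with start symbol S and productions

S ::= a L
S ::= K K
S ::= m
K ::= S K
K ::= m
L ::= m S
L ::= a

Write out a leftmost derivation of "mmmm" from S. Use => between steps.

S => KK   [S ::= K K]
KK => SKK   [K ::= S K]
SKK => mKK   [S ::= m]
mKK => mmK   [K ::= m]
mmK => mmSK   [K ::= S K]
mmSK => mmmK   [S ::= m]
mmmK => mmmm   [K ::= m]

S => KK => SKK => mKK => mmK => mmSK => mmmK => mmmm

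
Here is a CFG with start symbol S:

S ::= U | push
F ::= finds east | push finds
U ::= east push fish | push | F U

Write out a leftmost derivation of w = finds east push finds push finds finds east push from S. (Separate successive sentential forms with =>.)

S => U   [S ::= U]
U => F U   [U ::= F U]
F U => finds east U   [F ::= finds east]
finds east U => finds east F U   [U ::= F U]
finds east F U => finds east push finds U   [F ::= push finds]
finds east push finds U => finds east push finds F U   [U ::= F U]
finds east push finds F U => finds east push finds push finds U   [F ::= push finds]
finds east push finds push finds U => finds east push finds push finds F U   [U ::= F U]
finds east push finds push finds F U => finds east push finds push finds finds east U   [F ::= finds east]
finds east push finds push finds finds east U => finds east push finds push finds finds east push   [U ::= push]

S => U => F U => finds east U => finds east F U => finds east push finds U => finds east push finds F U => finds east push finds push finds U => finds east push finds push finds F U => finds east push finds push finds finds east U => finds east push finds push finds finds east push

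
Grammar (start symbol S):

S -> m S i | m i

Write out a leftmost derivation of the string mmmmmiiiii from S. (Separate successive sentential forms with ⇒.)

S ⇒ mSi ⇒ mmSii ⇒ mmmSiii ⇒ mmmmSiiii ⇒ mmmmmiiiii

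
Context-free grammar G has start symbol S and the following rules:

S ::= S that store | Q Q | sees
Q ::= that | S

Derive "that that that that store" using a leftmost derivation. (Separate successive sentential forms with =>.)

S => S that store => Q Q that store => that Q that store => that S that store => that Q Q that store => that that Q that store => that that that that store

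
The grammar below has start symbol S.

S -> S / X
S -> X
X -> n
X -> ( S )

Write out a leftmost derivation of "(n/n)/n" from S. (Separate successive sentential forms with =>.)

S => S/X => X/X => (S)/X => (S/X)/X => (X/X)/X => (n/X)/X => (n/n)/X => (n/n)/n

S => S/X   [S -> S / X]
S/X => X/X   [S -> X]
X/X => (S)/X   [X -> ( S )]
(S)/X => (S/X)/X   [S -> S / X]
(S/X)/X => (X/X)/X   [S -> X]
(X/X)/X => (n/X)/X   [X -> n]
(n/X)/X => (n/n)/X   [X -> n]
(n/n)/X => (n/n)/n   [X -> n]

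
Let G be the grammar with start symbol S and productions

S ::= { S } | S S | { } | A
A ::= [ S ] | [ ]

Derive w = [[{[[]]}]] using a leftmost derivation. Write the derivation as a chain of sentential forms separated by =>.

S => A => [S] => [A] => [[S]] => [[{S}]] => [[{A}]] => [[{[S]}]] => [[{[A]}]] => [[{[[]]}]]

S => A   [S ::= A]
A => [S]   [A ::= [ S ]]
[S] => [A]   [S ::= A]
[A] => [[S]]   [A ::= [ S ]]
[[S]] => [[{S}]]   [S ::= { S }]
[[{S}]] => [[{A}]]   [S ::= A]
[[{A}]] => [[{[S]}]]   [A ::= [ S ]]
[[{[S]}]] => [[{[A]}]]   [S ::= A]
[[{[A]}]] => [[{[[]]}]]   [A ::= [ ]]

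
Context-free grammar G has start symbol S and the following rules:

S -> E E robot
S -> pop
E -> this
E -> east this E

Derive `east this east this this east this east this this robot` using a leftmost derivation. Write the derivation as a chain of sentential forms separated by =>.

S => E E robot => east this E E robot => east this east this E E robot => east this east this this E robot => east this east this this east this E robot => east this east this this east this east this E robot => east this east this this east this east this this robot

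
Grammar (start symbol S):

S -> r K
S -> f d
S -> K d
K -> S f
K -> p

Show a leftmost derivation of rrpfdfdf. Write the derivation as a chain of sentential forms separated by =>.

S=>rK=>rSf=>rKdf=>rSfdf=>rKdfdf=>rSfdfdf=>rrKfdfdf=>rrpfdfdf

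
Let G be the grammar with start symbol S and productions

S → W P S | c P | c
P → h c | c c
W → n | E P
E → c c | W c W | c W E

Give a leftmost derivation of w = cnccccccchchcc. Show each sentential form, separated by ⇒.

S ⇒ WPS ⇒ EPPS ⇒ cWEPPS ⇒ cnEPPS ⇒ cncWEPPS ⇒ cncEPEPPS ⇒ cncccPEPPS ⇒ cncccccEPPS ⇒ cncccccccPPS ⇒ cnccccccchcPS ⇒ cnccccccchchcS ⇒ cnccccccchchcc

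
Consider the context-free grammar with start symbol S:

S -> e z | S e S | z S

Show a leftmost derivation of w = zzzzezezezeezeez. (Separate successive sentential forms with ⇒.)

S ⇒ zS ⇒ zzS ⇒ zzSeS ⇒ zzzSeS ⇒ zzzzSeS ⇒ zzzzSeSeS ⇒ zzzzSeSeSeS ⇒ zzzzezeSeSeS ⇒ zzzzezezSeSeS ⇒ zzzzezezezeSeS ⇒ zzzzezezezeezeS ⇒ zzzzezezezeezeez

S ⇒ zS   [S -> z S]
zS ⇒ zzS   [S -> z S]
zzS ⇒ zzSeS   [S -> S e S]
zzSeS ⇒ zzzSeS   [S -> z S]
zzzSeS ⇒ zzzzSeS   [S -> z S]
zzzzSeS ⇒ zzzzSeSeS   [S -> S e S]
zzzzSeSeS ⇒ zzzzSeSeSeS   [S -> S e S]
zzzzSeSeSeS ⇒ zzzzezeSeSeS   [S -> e z]
zzzzezeSeSeS ⇒ zzzzezezSeSeS   [S -> z S]
zzzzezezSeSeS ⇒ zzzzezezezeSeS   [S -> e z]
zzzzezezezeSeS ⇒ zzzzezezezeezeS   [S -> e z]
zzzzezezezeezeS ⇒ zzzzezezezeezeez   [S -> e z]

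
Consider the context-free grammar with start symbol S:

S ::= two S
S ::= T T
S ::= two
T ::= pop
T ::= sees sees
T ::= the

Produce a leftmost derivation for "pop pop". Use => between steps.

S => T T => pop T => pop pop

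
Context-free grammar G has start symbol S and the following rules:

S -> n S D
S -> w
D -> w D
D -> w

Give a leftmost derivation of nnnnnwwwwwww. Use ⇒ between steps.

S ⇒ nSD   [S -> n S D]
nSD ⇒ nnSDD   [S -> n S D]
nnSDD ⇒ nnnSDDD   [S -> n S D]
nnnSDDD ⇒ nnnnSDDDD   [S -> n S D]
nnnnSDDDD ⇒ nnnnnSDDDDD   [S -> n S D]
nnnnnSDDDDD ⇒ nnnnnwDDDDD   [S -> w]
nnnnnwDDDDD ⇒ nnnnnwwDDDDD   [D -> w D]
nnnnnwwDDDDD ⇒ nnnnnwwwDDDD   [D -> w]
nnnnnwwwDDDD ⇒ nnnnnwwwwDDD   [D -> w]
nnnnnwwwwDDD ⇒ nnnnnwwwwwDD   [D -> w]
nnnnnwwwwwDD ⇒ nnnnnwwwwwwD   [D -> w]
nnnnnwwwwwwD ⇒ nnnnnwwwwwww   [D -> w]

S ⇒ nSD ⇒ nnSDD ⇒ nnnSDDD ⇒ nnnnSDDDD ⇒ nnnnnSDDDDD ⇒ nnnnnwDDDDD ⇒ nnnnnwwDDDDD ⇒ nnnnnwwwDDDD ⇒ nnnnnwwwwDDD ⇒ nnnnnwwwwwDD ⇒ nnnnnwwwwwwD ⇒ nnnnnwwwwwww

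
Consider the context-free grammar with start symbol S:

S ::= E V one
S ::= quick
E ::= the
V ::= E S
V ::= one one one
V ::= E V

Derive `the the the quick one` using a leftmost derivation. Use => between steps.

S => E V one => the V one => the E V one => the the V one => the the E S one => the the the S one => the the the quick one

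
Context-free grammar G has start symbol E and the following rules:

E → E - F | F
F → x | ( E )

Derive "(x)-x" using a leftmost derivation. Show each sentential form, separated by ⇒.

E ⇒ E-F ⇒ F-F ⇒ (E)-F ⇒ (F)-F ⇒ (x)-F ⇒ (x)-x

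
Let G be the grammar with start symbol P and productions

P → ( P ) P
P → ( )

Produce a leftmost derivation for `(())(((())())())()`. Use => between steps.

P => (P)P   [P → ( P ) P]
(P)P => (())P   [P → ( )]
(())P => (())(P)P   [P → ( P ) P]
(())(P)P => (())((P)P)P   [P → ( P ) P]
(())((P)P)P => (())(((P)P)P)P   [P → ( P ) P]
(())(((P)P)P)P => (())(((())P)P)P   [P → ( )]
(())(((())P)P)P => (())(((())())P)P   [P → ( )]
(())(((())())P)P => (())(((())())())P   [P → ( )]
(())(((())())())P => (())(((())())())()   [P → ( )]

P => (P)P => (())P => (())(P)P => (())((P)P)P => (())(((P)P)P)P => (())(((())P)P)P => (())(((())())P)P => (())(((())())())P => (())(((())())())()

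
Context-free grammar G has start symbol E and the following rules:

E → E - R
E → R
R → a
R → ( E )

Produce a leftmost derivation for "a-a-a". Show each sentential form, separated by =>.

E => E-R => E-R-R => R-R-R => a-R-R => a-a-R => a-a-a

E => E-R   [E → E - R]
E-R => E-R-R   [E → E - R]
E-R-R => R-R-R   [E → R]
R-R-R => a-R-R   [R → a]
a-R-R => a-a-R   [R → a]
a-a-R => a-a-a   [R → a]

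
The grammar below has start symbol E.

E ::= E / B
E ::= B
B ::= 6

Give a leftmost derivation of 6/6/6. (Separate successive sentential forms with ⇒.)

E ⇒ E/B   [E ::= E / B]
E/B ⇒ E/B/B   [E ::= E / B]
E/B/B ⇒ B/B/B   [E ::= B]
B/B/B ⇒ 6/B/B   [B ::= 6]
6/B/B ⇒ 6/6/B   [B ::= 6]
6/6/B ⇒ 6/6/6   [B ::= 6]

E⇒E/B⇒E/B/B⇒B/B/B⇒6/B/B⇒6/6/B⇒6/6/6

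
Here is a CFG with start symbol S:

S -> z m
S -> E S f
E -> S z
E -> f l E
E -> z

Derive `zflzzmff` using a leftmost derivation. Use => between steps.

S => ESf   [S -> E S f]
ESf => zSf   [E -> z]
zSf => zESff   [S -> E S f]
zESff => zflESff   [E -> f l E]
zflESff => zflzSff   [E -> z]
zflzSff => zflzzmff   [S -> z m]

S => ESf => zSf => zESff => zflESff => zflzSff => zflzzmff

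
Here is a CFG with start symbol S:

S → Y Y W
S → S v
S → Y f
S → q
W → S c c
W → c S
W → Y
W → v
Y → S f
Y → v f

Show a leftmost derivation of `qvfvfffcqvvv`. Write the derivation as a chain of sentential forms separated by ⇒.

S ⇒ Sv ⇒ Svv ⇒ Svvv ⇒ YYWvvv ⇒ SfYWvvv ⇒ SvfYWvvv ⇒ qvfYWvvv ⇒ qvfSfWvvv ⇒ qvfYffWvvv ⇒ qvfvfffWvvv ⇒ qvfvfffcSvvv ⇒ qvfvfffcqvvv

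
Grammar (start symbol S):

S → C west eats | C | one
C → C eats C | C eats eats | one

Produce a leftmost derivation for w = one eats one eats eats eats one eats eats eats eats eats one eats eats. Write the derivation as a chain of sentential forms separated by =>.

S => C => C eats eats => C eats C eats eats => C eats eats eats C eats eats => C eats C eats eats eats C eats eats => one eats C eats eats eats C eats eats => one eats C eats C eats eats eats C eats eats => one eats C eats eats eats C eats eats eats C eats eats => one eats one eats eats eats C eats eats eats C eats eats => one eats one eats eats eats C eats eats eats eats eats C eats eats => one eats one eats eats eats one eats eats eats eats eats C eats eats => one eats one eats eats eats one eats eats eats eats eats one eats eats

S => C   [S → C]
C => C eats eats   [C → C eats eats]
C eats eats => C eats C eats eats   [C → C eats C]
C eats C eats eats => C eats eats eats C eats eats   [C → C eats eats]
C eats eats eats C eats eats => C eats C eats eats eats C eats eats   [C → C eats C]
C eats C eats eats eats C eats eats => one eats C eats eats eats C eats eats   [C → one]
one eats C eats eats eats C eats eats => one eats C eats C eats eats eats C eats eats   [C → C eats C]
one eats C eats C eats eats eats C eats eats => one eats C eats eats eats C eats eats eats C eats eats   [C → C eats eats]
one eats C eats eats eats C eats eats eats C eats eats => one eats one eats eats eats C eats eats eats C eats eats   [C → one]
one eats one eats eats eats C eats eats eats C eats eats => one eats one eats eats eats C eats eats eats eats eats C eats eats   [C → C eats eats]
one eats one eats eats eats C eats eats eats eats eats C eats eats => one eats one eats eats eats one eats eats eats eats eats C eats eats   [C → one]
one eats one eats eats eats one eats eats eats eats eats C eats eats => one eats one eats eats eats one eats eats eats eats eats one eats eats   [C → one]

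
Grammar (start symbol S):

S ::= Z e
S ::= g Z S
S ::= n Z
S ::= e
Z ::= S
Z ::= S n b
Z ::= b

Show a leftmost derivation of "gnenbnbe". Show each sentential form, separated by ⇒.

S ⇒ gZS ⇒ gSnbS ⇒ gnZnbS ⇒ gnSnbnbS ⇒ gnenbnbS ⇒ gnenbnbe

S ⇒ gZS   [S ::= g Z S]
gZS ⇒ gSnbS   [Z ::= S n b]
gSnbS ⇒ gnZnbS   [S ::= n Z]
gnZnbS ⇒ gnSnbnbS   [Z ::= S n b]
gnSnbnbS ⇒ gnenbnbS   [S ::= e]
gnenbnbS ⇒ gnenbnbe   [S ::= e]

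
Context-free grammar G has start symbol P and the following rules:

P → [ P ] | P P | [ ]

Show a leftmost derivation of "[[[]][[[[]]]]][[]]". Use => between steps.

P => PP => [P]P => [PP]P => [[P]P]P => [[[]]P]P => [[[]][P]]P => [[[]][[P]]]P => [[[]][[[P]]]]P => [[[]][[[[]]]]]P => [[[]][[[[]]]]][P] => [[[]][[[[]]]]][[]]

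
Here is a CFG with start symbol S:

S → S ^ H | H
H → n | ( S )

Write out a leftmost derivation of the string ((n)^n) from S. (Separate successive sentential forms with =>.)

S=>H=>(S)=>(S^H)=>(H^H)=>((S)^H)=>((H)^H)=>((n)^H)=>((n)^n)

S => H   [S → H]
H => (S)   [H → ( S )]
(S) => (S^H)   [S → S ^ H]
(S^H) => (H^H)   [S → H]
(H^H) => ((S)^H)   [H → ( S )]
((S)^H) => ((H)^H)   [S → H]
((H)^H) => ((n)^H)   [H → n]
((n)^H) => ((n)^n)   [H → n]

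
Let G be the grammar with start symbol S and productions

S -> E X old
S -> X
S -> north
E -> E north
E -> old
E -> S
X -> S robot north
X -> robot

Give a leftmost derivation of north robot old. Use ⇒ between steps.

S ⇒ E X old ⇒ S X old ⇒ north X old ⇒ north robot old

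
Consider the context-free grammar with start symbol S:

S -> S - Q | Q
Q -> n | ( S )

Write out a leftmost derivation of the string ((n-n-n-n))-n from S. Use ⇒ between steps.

S ⇒ S-Q   [S -> S - Q]
S-Q ⇒ Q-Q   [S -> Q]
Q-Q ⇒ (S)-Q   [Q -> ( S )]
(S)-Q ⇒ (Q)-Q   [S -> Q]
(Q)-Q ⇒ ((S))-Q   [Q -> ( S )]
((S))-Q ⇒ ((S-Q))-Q   [S -> S - Q]
((S-Q))-Q ⇒ ((S-Q-Q))-Q   [S -> S - Q]
((S-Q-Q))-Q ⇒ ((S-Q-Q-Q))-Q   [S -> S - Q]
((S-Q-Q-Q))-Q ⇒ ((Q-Q-Q-Q))-Q   [S -> Q]
((Q-Q-Q-Q))-Q ⇒ ((n-Q-Q-Q))-Q   [Q -> n]
((n-Q-Q-Q))-Q ⇒ ((n-n-Q-Q))-Q   [Q -> n]
((n-n-Q-Q))-Q ⇒ ((n-n-n-Q))-Q   [Q -> n]
((n-n-n-Q))-Q ⇒ ((n-n-n-n))-Q   [Q -> n]
((n-n-n-n))-Q ⇒ ((n-n-n-n))-n   [Q -> n]

S⇒S-Q⇒Q-Q⇒(S)-Q⇒(Q)-Q⇒((S))-Q⇒((S-Q))-Q⇒((S-Q-Q))-Q⇒((S-Q-Q-Q))-Q⇒((Q-Q-Q-Q))-Q⇒((n-Q-Q-Q))-Q⇒((n-n-Q-Q))-Q⇒((n-n-n-Q))-Q⇒((n-n-n-n))-Q⇒((n-n-n-n))-n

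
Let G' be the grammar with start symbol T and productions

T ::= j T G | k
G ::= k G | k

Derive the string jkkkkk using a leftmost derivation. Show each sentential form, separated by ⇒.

T⇒jTG⇒jkG⇒jkkG⇒jkkkG⇒jkkkkG⇒jkkkkk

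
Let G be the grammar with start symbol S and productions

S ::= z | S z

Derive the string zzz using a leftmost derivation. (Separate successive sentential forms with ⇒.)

S⇒Sz⇒Szz⇒zzz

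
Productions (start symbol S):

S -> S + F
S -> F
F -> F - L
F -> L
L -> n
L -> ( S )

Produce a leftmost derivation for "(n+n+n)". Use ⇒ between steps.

S ⇒ F ⇒ L ⇒ (S) ⇒ (S+F) ⇒ (S+F+F) ⇒ (F+F+F) ⇒ (L+F+F) ⇒ (n+F+F) ⇒ (n+L+F) ⇒ (n+n+F) ⇒ (n+n+L) ⇒ (n+n+n)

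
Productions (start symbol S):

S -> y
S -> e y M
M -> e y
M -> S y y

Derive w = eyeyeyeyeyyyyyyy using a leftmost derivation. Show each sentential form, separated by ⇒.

S ⇒ eyM   [S -> e y M]
eyM ⇒ eySyy   [M -> S y y]
eySyy ⇒ eyeyMyy   [S -> e y M]
eyeyMyy ⇒ eyeySyyyy   [M -> S y y]
eyeySyyyy ⇒ eyeyeyMyyyy   [S -> e y M]
eyeyeyMyyyy ⇒ eyeyeySyyyyyy   [M -> S y y]
eyeyeySyyyyyy ⇒ eyeyeyeyMyyyyyy   [S -> e y M]
eyeyeyeyMyyyyyy ⇒ eyeyeyeyeyyyyyyy   [M -> e y]

S ⇒ eyM ⇒ eySyy ⇒ eyeyMyy ⇒ eyeySyyyy ⇒ eyeyeyMyyyy ⇒ eyeyeySyyyyyy ⇒ eyeyeyeyMyyyyyy ⇒ eyeyeyeyeyyyyyyy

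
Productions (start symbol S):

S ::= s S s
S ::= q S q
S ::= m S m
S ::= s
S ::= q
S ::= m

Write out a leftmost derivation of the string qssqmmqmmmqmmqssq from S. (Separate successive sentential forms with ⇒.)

S⇒qSq⇒qsSsq⇒qssSssq⇒qssqSqssq⇒qssqmSmqssq⇒qssqmmSmmqssq⇒qssqmmqSqmmqssq⇒qssqmmqmSmqmmqssq⇒qssqmmqmmmqmmqssq

S ⇒ qSq   [S ::= q S q]
qSq ⇒ qsSsq   [S ::= s S s]
qsSsq ⇒ qssSssq   [S ::= s S s]
qssSssq ⇒ qssqSqssq   [S ::= q S q]
qssqSqssq ⇒ qssqmSmqssq   [S ::= m S m]
qssqmSmqssq ⇒ qssqmmSmmqssq   [S ::= m S m]
qssqmmSmmqssq ⇒ qssqmmqSqmmqssq   [S ::= q S q]
qssqmmqSqmmqssq ⇒ qssqmmqmSmqmmqssq   [S ::= m S m]
qssqmmqmSmqmmqssq ⇒ qssqmmqmmmqmmqssq   [S ::= m]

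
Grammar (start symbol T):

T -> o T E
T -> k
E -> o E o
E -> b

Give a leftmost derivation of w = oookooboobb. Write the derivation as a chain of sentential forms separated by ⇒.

T ⇒ oTE   [T -> o T E]
oTE ⇒ ooTEE   [T -> o T E]
ooTEE ⇒ oooTEEE   [T -> o T E]
oooTEEE ⇒ oookEEE   [T -> k]
oookEEE ⇒ oookoEoEE   [E -> o E o]
oookoEoEE ⇒ oookooEooEE   [E -> o E o]
oookooEooEE ⇒ oookoobooEE   [E -> b]
oookoobooEE ⇒ oookooboobE   [E -> b]
oookooboobE ⇒ oookooboobb   [E -> b]

T ⇒ oTE ⇒ ooTEE ⇒ oooTEEE ⇒ oookEEE ⇒ oookoEoEE ⇒ oookooEooEE ⇒ oookoobooEE ⇒ oookooboobE ⇒ oookooboobb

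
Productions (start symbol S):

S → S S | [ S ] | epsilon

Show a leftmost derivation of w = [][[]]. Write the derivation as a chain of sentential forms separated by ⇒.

S ⇒ SS ⇒ SSS ⇒ [S]SS ⇒ []SS ⇒ []SSS ⇒ []SSSS ⇒ [][S]SSS ⇒ [][SS]SSS ⇒ [][[S]S]SSS ⇒ [][[]S]SSS ⇒ [][[]]SSS ⇒ [][[]]SS ⇒ [][[]]S ⇒ [][[]]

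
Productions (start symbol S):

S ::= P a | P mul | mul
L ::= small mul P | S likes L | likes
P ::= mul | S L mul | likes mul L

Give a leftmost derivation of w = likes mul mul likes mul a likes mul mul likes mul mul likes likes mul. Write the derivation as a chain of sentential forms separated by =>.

S => P mul => likes mul L mul => likes mul S likes L mul => likes mul P mul likes L mul => likes mul S L mul mul likes L mul => likes mul P mul L mul mul likes L mul => likes mul S L mul mul L mul mul likes L mul => likes mul P a L mul mul L mul mul likes L mul => likes mul S L mul a L mul mul L mul mul likes L mul => likes mul mul L mul a L mul mul L mul mul likes L mul => likes mul mul likes mul a L mul mul L mul mul likes L mul => likes mul mul likes mul a likes mul mul L mul mul likes L mul => likes mul mul likes mul a likes mul mul likes mul mul likes L mul => likes mul mul likes mul a likes mul mul likes mul mul likes likes mul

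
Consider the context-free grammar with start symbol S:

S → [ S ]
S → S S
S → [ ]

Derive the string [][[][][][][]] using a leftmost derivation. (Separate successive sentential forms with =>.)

S=>SS=>[]S=>[][S]=>[][SS]=>[][SSS]=>[][SSSS]=>[][SSSSS]=>[][[]SSSS]=>[][[][]SSS]=>[][[][][]SS]=>[][[][][][]S]=>[][[][][][][]]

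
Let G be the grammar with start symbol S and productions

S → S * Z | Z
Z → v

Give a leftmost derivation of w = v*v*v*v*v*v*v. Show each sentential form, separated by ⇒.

S ⇒ S*Z ⇒ S*Z*Z ⇒ S*Z*Z*Z ⇒ S*Z*Z*Z*Z ⇒ S*Z*Z*Z*Z*Z ⇒ S*Z*Z*Z*Z*Z*Z ⇒ Z*Z*Z*Z*Z*Z*Z ⇒ v*Z*Z*Z*Z*Z*Z ⇒ v*v*Z*Z*Z*Z*Z ⇒ v*v*v*Z*Z*Z*Z ⇒ v*v*v*v*Z*Z*Z ⇒ v*v*v*v*v*Z*Z ⇒ v*v*v*v*v*v*Z ⇒ v*v*v*v*v*v*v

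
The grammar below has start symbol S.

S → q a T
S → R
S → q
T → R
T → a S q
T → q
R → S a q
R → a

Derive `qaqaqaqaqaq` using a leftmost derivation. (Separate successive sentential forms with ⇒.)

S ⇒ qaT ⇒ qaR ⇒ qaSaq ⇒ qaRaq ⇒ qaSaqaq ⇒ qaRaqaq ⇒ qaSaqaqaq ⇒ qaRaqaqaq ⇒ qaSaqaqaqaq ⇒ qaqaqaqaqaq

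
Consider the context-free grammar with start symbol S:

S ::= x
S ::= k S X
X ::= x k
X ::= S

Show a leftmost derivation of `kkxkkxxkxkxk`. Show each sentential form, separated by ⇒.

S ⇒ kSX ⇒ kkSXX ⇒ kkxXX ⇒ kkxSX ⇒ kkxkSXX ⇒ kkxkkSXXX ⇒ kkxkkxXXX ⇒ kkxkkxxkXX ⇒ kkxkkxxkxkX ⇒ kkxkkxxkxkxk

S ⇒ kSX   [S ::= k S X]
kSX ⇒ kkSXX   [S ::= k S X]
kkSXX ⇒ kkxXX   [S ::= x]
kkxXX ⇒ kkxSX   [X ::= S]
kkxSX ⇒ kkxkSXX   [S ::= k S X]
kkxkSXX ⇒ kkxkkSXXX   [S ::= k S X]
kkxkkSXXX ⇒ kkxkkxXXX   [S ::= x]
kkxkkxXXX ⇒ kkxkkxxkXX   [X ::= x k]
kkxkkxxkXX ⇒ kkxkkxxkxkX   [X ::= x k]
kkxkkxxkxkX ⇒ kkxkkxxkxkxk   [X ::= x k]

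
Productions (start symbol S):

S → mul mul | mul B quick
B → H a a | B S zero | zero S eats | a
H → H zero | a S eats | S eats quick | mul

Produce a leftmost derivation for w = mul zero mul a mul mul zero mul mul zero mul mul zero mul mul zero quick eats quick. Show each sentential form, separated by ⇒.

S ⇒ mul B quick   [S → mul B quick]
mul B quick ⇒ mul zero S eats quick   [B → zero S eats]
mul zero S eats quick ⇒ mul zero mul B quick eats quick   [S → mul B quick]
mul zero mul B quick eats quick ⇒ mul zero mul B S zero quick eats quick   [B → B S zero]
mul zero mul B S zero quick eats quick ⇒ mul zero mul B S zero S zero quick eats quick   [B → B S zero]
mul zero mul B S zero S zero quick eats quick ⇒ mul zero mul B S zero S zero S zero quick eats quick   [B → B S zero]
mul zero mul B S zero S zero S zero quick eats quick ⇒ mul zero mul B S zero S zero S zero S zero quick eats quick   [B → B S zero]
mul zero mul B S zero S zero S zero S zero quick eats quick ⇒ mul zero mul a S zero S zero S zero S zero quick eats quick   [B → a]
mul zero mul a S zero S zero S zero S zero quick eats quick ⇒ mul zero mul a mul mul zero S zero S zero S zero quick eats quick   [S → mul mul]
mul zero mul a mul mul zero S zero S zero S zero quick eats quick ⇒ mul zero mul a mul mul zero mul mul zero S zero S zero quick eats quick   [S → mul mul]
mul zero mul a mul mul zero mul mul zero S zero S zero quick eats quick ⇒ mul zero mul a mul mul zero mul mul zero mul mul zero S zero quick eats quick   [S → mul mul]
mul zero mul a mul mul zero mul mul zero mul mul zero S zero quick eats quick ⇒ mul zero mul a mul mul zero mul mul zero mul mul zero mul mul zero quick eats quick   [S → mul mul]

S ⇒ mul B quick ⇒ mul zero S eats quick ⇒ mul zero mul B quick eats quick ⇒ mul zero mul B S zero quick eats quick ⇒ mul zero mul B S zero S zero quick eats quick ⇒ mul zero mul B S zero S zero S zero quick eats quick ⇒ mul zero mul B S zero S zero S zero S zero quick eats quick ⇒ mul zero mul a S zero S zero S zero S zero quick eats quick ⇒ mul zero mul a mul mul zero S zero S zero S zero quick eats quick ⇒ mul zero mul a mul mul zero mul mul zero S zero S zero quick eats quick ⇒ mul zero mul a mul mul zero mul mul zero mul mul zero S zero quick eats quick ⇒ mul zero mul a mul mul zero mul mul zero mul mul zero mul mul zero quick eats quick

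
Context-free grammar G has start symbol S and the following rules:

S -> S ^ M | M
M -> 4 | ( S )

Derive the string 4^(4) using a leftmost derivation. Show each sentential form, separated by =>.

S => S^M => M^M => 4^M => 4^(S) => 4^(M) => 4^(4)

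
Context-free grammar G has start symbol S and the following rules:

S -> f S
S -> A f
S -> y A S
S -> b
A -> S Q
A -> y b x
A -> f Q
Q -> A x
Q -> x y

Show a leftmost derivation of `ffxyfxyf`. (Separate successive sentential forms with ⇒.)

S ⇒ fS ⇒ fAf ⇒ fSQf ⇒ fAfQf ⇒ ffQfQf ⇒ ffxyfQf ⇒ ffxyfxyf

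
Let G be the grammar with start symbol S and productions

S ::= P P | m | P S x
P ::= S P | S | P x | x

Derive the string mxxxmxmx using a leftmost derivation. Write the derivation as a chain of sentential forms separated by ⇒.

S ⇒ PSx   [S ::= P S x]
PSx ⇒ SSx   [P ::= S]
SSx ⇒ PSxSx   [S ::= P S x]
PSxSx ⇒ PxSxSx   [P ::= P x]
PxSxSx ⇒ SxSxSx   [P ::= S]
SxSxSx ⇒ PPxSxSx   [S ::= P P]
PPxSxSx ⇒ SPPxSxSx   [P ::= S P]
SPPxSxSx ⇒ mPPxSxSx   [S ::= m]
mPPxSxSx ⇒ mxPxSxSx   [P ::= x]
mxPxSxSx ⇒ mxxxSxSx   [P ::= x]
mxxxSxSx ⇒ mxxxmxSx   [S ::= m]
mxxxmxSx ⇒ mxxxmxmx   [S ::= m]

S⇒PSx⇒SSx⇒PSxSx⇒PxSxSx⇒SxSxSx⇒PPxSxSx⇒SPPxSxSx⇒mPPxSxSx⇒mxPxSxSx⇒mxxxSxSx⇒mxxxmxSx⇒mxxxmxmx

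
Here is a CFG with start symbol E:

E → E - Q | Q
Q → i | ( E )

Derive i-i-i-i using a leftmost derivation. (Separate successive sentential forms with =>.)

E => E-Q => E-Q-Q => E-Q-Q-Q => Q-Q-Q-Q => i-Q-Q-Q => i-i-Q-Q => i-i-i-Q => i-i-i-i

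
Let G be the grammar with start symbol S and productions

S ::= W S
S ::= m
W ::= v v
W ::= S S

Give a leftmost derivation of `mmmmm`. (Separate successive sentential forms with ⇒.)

S ⇒ WS ⇒ SSS ⇒ WSSS ⇒ SSSSS ⇒ mSSSS ⇒ mmSSS ⇒ mmmSS ⇒ mmmmS ⇒ mmmmm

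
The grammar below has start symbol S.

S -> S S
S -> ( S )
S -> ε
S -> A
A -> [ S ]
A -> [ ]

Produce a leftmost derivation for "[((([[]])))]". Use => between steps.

S=>A=>[S]=>[(S)]=>[(SS)]=>[((S)S)]=>[(((S))S)]=>[(((A))S)]=>[((([S]))S)]=>[((([A]))S)]=>[((([[S]]))S)]=>[((([[]]))S)]=>[((([[]])))]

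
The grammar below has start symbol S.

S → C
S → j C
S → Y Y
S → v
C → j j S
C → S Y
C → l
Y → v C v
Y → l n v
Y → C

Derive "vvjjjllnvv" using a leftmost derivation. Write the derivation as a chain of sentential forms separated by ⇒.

S ⇒ C ⇒ SY ⇒ vY ⇒ vvCv ⇒ vvjjSv ⇒ vvjjCv ⇒ vvjjSYv ⇒ vvjjjCYv ⇒ vvjjjlYv ⇒ vvjjjllnvv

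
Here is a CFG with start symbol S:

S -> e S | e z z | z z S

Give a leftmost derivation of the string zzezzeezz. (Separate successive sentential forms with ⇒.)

S ⇒ zzS   [S -> z z S]
zzS ⇒ zzeS   [S -> e S]
zzeS ⇒ zzezzS   [S -> z z S]
zzezzS ⇒ zzezzeS   [S -> e S]
zzezzeS ⇒ zzezzeezz   [S -> e z z]

S ⇒ zzS ⇒ zzeS ⇒ zzezzS ⇒ zzezzeS ⇒ zzezzeezz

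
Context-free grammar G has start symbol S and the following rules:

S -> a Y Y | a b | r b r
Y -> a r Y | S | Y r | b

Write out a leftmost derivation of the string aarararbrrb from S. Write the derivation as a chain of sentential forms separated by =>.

S => aYY => aYrY => aYrrY => aarYrrY => aararYrrY => aarararYrrY => aarararbrrY => aarararbrrb

S => aYY   [S -> a Y Y]
aYY => aYrY   [Y -> Y r]
aYrY => aYrrY   [Y -> Y r]
aYrrY => aarYrrY   [Y -> a r Y]
aarYrrY => aararYrrY   [Y -> a r Y]
aararYrrY => aarararYrrY   [Y -> a r Y]
aarararYrrY => aarararbrrY   [Y -> b]
aarararbrrY => aarararbrrb   [Y -> b]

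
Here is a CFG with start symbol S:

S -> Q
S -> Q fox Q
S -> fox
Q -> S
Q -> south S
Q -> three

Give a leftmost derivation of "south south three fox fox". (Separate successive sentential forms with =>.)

S => Q fox Q   [S -> Q fox Q]
Q fox Q => south S fox Q   [Q -> south S]
south S fox Q => south Q fox Q   [S -> Q]
south Q fox Q => south south S fox Q   [Q -> south S]
south south S fox Q => south south Q fox Q   [S -> Q]
south south Q fox Q => south south three fox Q   [Q -> three]
south south three fox Q => south south three fox S   [Q -> S]
south south three fox S => south south three fox fox   [S -> fox]

S => Q fox Q => south S fox Q => south Q fox Q => south south S fox Q => south south Q fox Q => south south three fox Q => south south three fox S => south south three fox fox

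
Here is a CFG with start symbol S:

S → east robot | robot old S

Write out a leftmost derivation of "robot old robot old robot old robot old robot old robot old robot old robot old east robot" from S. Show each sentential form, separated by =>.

S => robot old S => robot old robot old S => robot old robot old robot old S => robot old robot old robot old robot old S => robot old robot old robot old robot old robot old S => robot old robot old robot old robot old robot old robot old S => robot old robot old robot old robot old robot old robot old robot old S => robot old robot old robot old robot old robot old robot old robot old robot old S => robot old robot old robot old robot old robot old robot old robot old robot old east robot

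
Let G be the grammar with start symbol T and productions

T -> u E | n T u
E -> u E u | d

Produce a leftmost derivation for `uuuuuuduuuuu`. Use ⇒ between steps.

T ⇒ uE ⇒ uuEu ⇒ uuuEuu ⇒ uuuuEuuu ⇒ uuuuuEuuuu ⇒ uuuuuuEuuuuu ⇒ uuuuuuduuuuu

T ⇒ uE   [T -> u E]
uE ⇒ uuEu   [E -> u E u]
uuEu ⇒ uuuEuu   [E -> u E u]
uuuEuu ⇒ uuuuEuuu   [E -> u E u]
uuuuEuuu ⇒ uuuuuEuuuu   [E -> u E u]
uuuuuEuuuu ⇒ uuuuuuEuuuuu   [E -> u E u]
uuuuuuEuuuuu ⇒ uuuuuuduuuuu   [E -> d]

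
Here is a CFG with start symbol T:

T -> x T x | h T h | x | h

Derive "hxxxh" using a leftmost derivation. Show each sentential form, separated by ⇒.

T ⇒ hTh ⇒ hxTxh ⇒ hxxxh

T ⇒ hTh   [T -> h T h]
hTh ⇒ hxTxh   [T -> x T x]
hxTxh ⇒ hxxxh   [T -> x]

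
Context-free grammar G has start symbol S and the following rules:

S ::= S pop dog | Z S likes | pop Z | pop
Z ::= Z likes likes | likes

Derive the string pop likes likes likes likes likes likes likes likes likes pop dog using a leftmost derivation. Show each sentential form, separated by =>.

S => S pop dog   [S ::= S pop dog]
S pop dog => pop Z pop dog   [S ::= pop Z]
pop Z pop dog => pop Z likes likes pop dog   [Z ::= Z likes likes]
pop Z likes likes pop dog => pop Z likes likes likes likes pop dog   [Z ::= Z likes likes]
pop Z likes likes likes likes pop dog => pop Z likes likes likes likes likes likes pop dog   [Z ::= Z likes likes]
pop Z likes likes likes likes likes likes pop dog => pop Z likes likes likes likes likes likes likes likes pop dog   [Z ::= Z likes likes]
pop Z likes likes likes likes likes likes likes likes pop dog => pop likes likes likes likes likes likes likes likes likes pop dog   [Z ::= likes]

S => S pop dog => pop Z pop dog => pop Z likes likes pop dog => pop Z likes likes likes likes pop dog => pop Z likes likes likes likes likes likes pop dog => pop Z likes likes likes likes likes likes likes likes pop dog => pop likes likes likes likes likes likes likes likes likes pop dog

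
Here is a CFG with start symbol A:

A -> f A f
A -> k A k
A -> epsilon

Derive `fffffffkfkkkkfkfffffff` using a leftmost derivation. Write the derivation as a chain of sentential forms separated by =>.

A=>fAf=>ffAff=>fffAfff=>ffffAffff=>fffffAfffff=>ffffffAffffff=>fffffffAfffffff=>fffffffkAkfffffff=>fffffffkfAfkfffffff=>fffffffkfkAkfkfffffff=>fffffffkfkkAkkfkfffffff=>fffffffkfkkkkfkfffffff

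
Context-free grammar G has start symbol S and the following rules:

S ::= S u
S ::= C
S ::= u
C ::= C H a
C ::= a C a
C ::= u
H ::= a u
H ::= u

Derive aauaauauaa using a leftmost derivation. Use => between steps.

S=>C=>aCa=>aCHaa=>aCHaHaa=>aaCaHaHaa=>aauaHaHaa=>aauaauaHaa=>aauaauauaa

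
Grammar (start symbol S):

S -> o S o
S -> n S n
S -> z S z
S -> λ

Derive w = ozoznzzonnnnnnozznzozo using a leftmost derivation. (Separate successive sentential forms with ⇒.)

S ⇒ oSo ⇒ ozSzo ⇒ ozoSozo ⇒ ozozSzozo ⇒ ozoznSnzozo ⇒ ozoznzSznzozo ⇒ ozoznzzSzznzozo ⇒ ozoznzzoSozznzozo ⇒ ozoznzzonSnozznzozo ⇒ ozoznzzonnSnnozznzozo ⇒ ozoznzzonnnSnnnozznzozo ⇒ ozoznzzonnnnnnozznzozo

S ⇒ oSo   [S -> o S o]
oSo ⇒ ozSzo   [S -> z S z]
ozSzo ⇒ ozoSozo   [S -> o S o]
ozoSozo ⇒ ozozSzozo   [S -> z S z]
ozozSzozo ⇒ ozoznSnzozo   [S -> n S n]
ozoznSnzozo ⇒ ozoznzSznzozo   [S -> z S z]
ozoznzSznzozo ⇒ ozoznzzSzznzozo   [S -> z S z]
ozoznzzSzznzozo ⇒ ozoznzzoSozznzozo   [S -> o S o]
ozoznzzoSozznzozo ⇒ ozoznzzonSnozznzozo   [S -> n S n]
ozoznzzonSnozznzozo ⇒ ozoznzzonnSnnozznzozo   [S -> n S n]
ozoznzzonnSnnozznzozo ⇒ ozoznzzonnnSnnnozznzozo   [S -> n S n]
ozoznzzonnnSnnnozznzozo ⇒ ozoznzzonnnnnnozznzozo   [S -> λ]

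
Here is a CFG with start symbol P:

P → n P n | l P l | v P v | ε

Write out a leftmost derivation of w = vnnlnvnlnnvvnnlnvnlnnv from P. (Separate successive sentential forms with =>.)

P=>vPv=>vnPnv=>vnnPnnv=>vnnlPlnnv=>vnnlnPnlnnv=>vnnlnvPvnlnnv=>vnnlnvnPnvnlnnv=>vnnlnvnlPlnvnlnnv=>vnnlnvnlnPnlnvnlnnv=>vnnlnvnlnnPnnlnvnlnnv=>vnnlnvnlnnvPvnnlnvnlnnv=>vnnlnvnlnnvvnnlnvnlnnv

P => vPv   [P → v P v]
vPv => vnPnv   [P → n P n]
vnPnv => vnnPnnv   [P → n P n]
vnnPnnv => vnnlPlnnv   [P → l P l]
vnnlPlnnv => vnnlnPnlnnv   [P → n P n]
vnnlnPnlnnv => vnnlnvPvnlnnv   [P → v P v]
vnnlnvPvnlnnv => vnnlnvnPnvnlnnv   [P → n P n]
vnnlnvnPnvnlnnv => vnnlnvnlPlnvnlnnv   [P → l P l]
vnnlnvnlPlnvnlnnv => vnnlnvnlnPnlnvnlnnv   [P → n P n]
vnnlnvnlnPnlnvnlnnv => vnnlnvnlnnPnnlnvnlnnv   [P → n P n]
vnnlnvnlnnPnnlnvnlnnv => vnnlnvnlnnvPvnnlnvnlnnv   [P → v P v]
vnnlnvnlnnvPvnnlnvnlnnv => vnnlnvnlnnvvnnlnvnlnnv   [P → ε]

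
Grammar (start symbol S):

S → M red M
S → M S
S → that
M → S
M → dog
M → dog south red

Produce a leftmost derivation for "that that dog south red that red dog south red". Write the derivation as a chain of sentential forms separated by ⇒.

S ⇒ M red M   [S → M red M]
M red M ⇒ S red M   [M → S]
S red M ⇒ M S red M   [S → M S]
M S red M ⇒ S S red M   [M → S]
S S red M ⇒ that S red M   [S → that]
that S red M ⇒ that M S red M   [S → M S]
that M S red M ⇒ that S S red M   [M → S]
that S S red M ⇒ that that S red M   [S → that]
that that S red M ⇒ that that M S red M   [S → M S]
that that M S red M ⇒ that that dog south red S red M   [M → dog south red]
that that dog south red S red M ⇒ that that dog south red that red M   [S → that]
that that dog south red that red M ⇒ that that dog south red that red dog south red   [M → dog south red]

S ⇒ M red M ⇒ S red M ⇒ M S red M ⇒ S S red M ⇒ that S red M ⇒ that M S red M ⇒ that S S red M ⇒ that that S red M ⇒ that that M S red M ⇒ that that dog south red S red M ⇒ that that dog south red that red M ⇒ that that dog south red that red dog south red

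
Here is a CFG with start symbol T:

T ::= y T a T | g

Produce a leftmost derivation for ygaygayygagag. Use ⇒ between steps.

T ⇒ yTaT ⇒ ygaT ⇒ ygayTaT ⇒ ygaygaT ⇒ ygaygayTaT ⇒ ygaygayyTaTaT ⇒ ygaygayygaTaT ⇒ ygaygayygagaT ⇒ ygaygayygagag

T ⇒ yTaT   [T ::= y T a T]
yTaT ⇒ ygaT   [T ::= g]
ygaT ⇒ ygayTaT   [T ::= y T a T]
ygayTaT ⇒ ygaygaT   [T ::= g]
ygaygaT ⇒ ygaygayTaT   [T ::= y T a T]
ygaygayTaT ⇒ ygaygayyTaTaT   [T ::= y T a T]
ygaygayyTaTaT ⇒ ygaygayygaTaT   [T ::= g]
ygaygayygaTaT ⇒ ygaygayygagaT   [T ::= g]
ygaygayygagaT ⇒ ygaygayygagag   [T ::= g]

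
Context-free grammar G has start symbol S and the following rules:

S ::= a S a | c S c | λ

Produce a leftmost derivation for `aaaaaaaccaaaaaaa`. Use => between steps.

S => aSa   [S ::= a S a]
aSa => aaSaa   [S ::= a S a]
aaSaa => aaaSaaa   [S ::= a S a]
aaaSaaa => aaaaSaaaa   [S ::= a S a]
aaaaSaaaa => aaaaaSaaaaa   [S ::= a S a]
aaaaaSaaaaa => aaaaaaSaaaaaa   [S ::= a S a]
aaaaaaSaaaaaa => aaaaaaaSaaaaaaa   [S ::= a S a]
aaaaaaaSaaaaaaa => aaaaaaacScaaaaaaa   [S ::= c S c]
aaaaaaacScaaaaaaa => aaaaaaaccaaaaaaa   [S ::= λ]

S => aSa => aaSaa => aaaSaaa => aaaaSaaaa => aaaaaSaaaaa => aaaaaaSaaaaaa => aaaaaaaSaaaaaaa => aaaaaaacScaaaaaaa => aaaaaaaccaaaaaaa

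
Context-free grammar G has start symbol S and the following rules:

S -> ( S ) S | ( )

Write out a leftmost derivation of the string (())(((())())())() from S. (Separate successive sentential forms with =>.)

S => (S)S => (())S => (())(S)S => (())((S)S)S => (())(((S)S)S)S => (())(((())S)S)S => (())(((())())S)S => (())(((())())())S => (())(((())())())()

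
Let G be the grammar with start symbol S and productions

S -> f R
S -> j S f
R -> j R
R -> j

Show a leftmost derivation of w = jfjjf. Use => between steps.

S => jSf   [S -> j S f]
jSf => jfRf   [S -> f R]
jfRf => jfjRf   [R -> j R]
jfjRf => jfjjf   [R -> j]

S=>jSf=>jfRf=>jfjRf=>jfjjf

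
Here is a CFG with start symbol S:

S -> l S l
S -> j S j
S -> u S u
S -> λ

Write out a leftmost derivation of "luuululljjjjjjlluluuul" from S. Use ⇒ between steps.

S ⇒ lSl ⇒ luSul ⇒ luuSuul ⇒ luuuSuuul ⇒ luuulSluuul ⇒ luuuluSuluuul ⇒ luuululSluluuul ⇒ luuulullSlluluuul ⇒ luuululljSjlluluuul ⇒ luuululljjSjjlluluuul ⇒ luuululljjjSjjjlluluuul ⇒ luuululljjjjjjlluluuul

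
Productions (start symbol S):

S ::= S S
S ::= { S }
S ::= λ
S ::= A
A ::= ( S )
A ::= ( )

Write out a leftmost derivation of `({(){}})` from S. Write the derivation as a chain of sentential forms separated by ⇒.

S ⇒ A   [S ::= A]
A ⇒ (S)   [A ::= ( S )]
(S) ⇒ ({S})   [S ::= { S }]
({S}) ⇒ ({SS})   [S ::= S S]
({SS}) ⇒ ({AS})   [S ::= A]
({AS}) ⇒ ({()S})   [A ::= ( )]
({()S}) ⇒ ({()SS})   [S ::= S S]
({()SS}) ⇒ ({(){S}S})   [S ::= { S }]
({(){S}S}) ⇒ ({(){}S})   [S ::= λ]
({(){}S}) ⇒ ({(){}})   [S ::= λ]

S⇒A⇒(S)⇒({S})⇒({SS})⇒({AS})⇒({()S})⇒({()SS})⇒({(){S}S})⇒({(){}S})⇒({(){}})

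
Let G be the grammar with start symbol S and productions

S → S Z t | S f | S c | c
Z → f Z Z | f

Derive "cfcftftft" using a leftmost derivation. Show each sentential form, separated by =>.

S => SZt => SZtZt => SZtZtZt => ScZtZtZt => SfcZtZtZt => cfcZtZtZt => cfcftZtZt => cfcftftZt => cfcftftft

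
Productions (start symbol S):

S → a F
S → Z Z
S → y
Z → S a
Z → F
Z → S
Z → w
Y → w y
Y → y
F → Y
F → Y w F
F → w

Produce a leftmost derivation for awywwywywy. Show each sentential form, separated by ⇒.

S ⇒ aF   [S → a F]
aF ⇒ aYwF   [F → Y w F]
aYwF ⇒ awywF   [Y → w y]
awywF ⇒ awywYwF   [F → Y w F]
awywYwF ⇒ awywwywF   [Y → w y]
awywwywF ⇒ awywwywYwF   [F → Y w F]
awywwywYwF ⇒ awywwywywF   [Y → y]
awywwywywF ⇒ awywwywywY   [F → Y]
awywwywywY ⇒ awywwywywy   [Y → y]

S ⇒ aF ⇒ aYwF ⇒ awywF ⇒ awywYwF ⇒ awywwywF ⇒ awywwywYwF ⇒ awywwywywF ⇒ awywwywywY ⇒ awywwywywy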